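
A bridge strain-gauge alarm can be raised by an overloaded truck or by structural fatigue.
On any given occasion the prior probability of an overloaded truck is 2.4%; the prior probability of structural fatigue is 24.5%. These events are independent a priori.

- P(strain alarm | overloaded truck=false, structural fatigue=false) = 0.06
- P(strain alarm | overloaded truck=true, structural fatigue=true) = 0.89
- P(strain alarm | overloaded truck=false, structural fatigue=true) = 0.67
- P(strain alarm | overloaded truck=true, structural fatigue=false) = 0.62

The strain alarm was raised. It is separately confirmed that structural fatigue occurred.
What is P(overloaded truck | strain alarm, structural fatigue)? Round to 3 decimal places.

P(overloaded truck | strain alarm, structural fatigue) ≈ 0.032

P(strain alarm | structural fatigue) = 0.67*0.976 + 0.89*0.024 = 0.653920 + 0.021360 = 0.675280
Restricting to configurations with overloaded truck present: 0.89*0.024 = 0.021360.
Hence the posterior is 0.021360/0.675280 ≈ 0.032.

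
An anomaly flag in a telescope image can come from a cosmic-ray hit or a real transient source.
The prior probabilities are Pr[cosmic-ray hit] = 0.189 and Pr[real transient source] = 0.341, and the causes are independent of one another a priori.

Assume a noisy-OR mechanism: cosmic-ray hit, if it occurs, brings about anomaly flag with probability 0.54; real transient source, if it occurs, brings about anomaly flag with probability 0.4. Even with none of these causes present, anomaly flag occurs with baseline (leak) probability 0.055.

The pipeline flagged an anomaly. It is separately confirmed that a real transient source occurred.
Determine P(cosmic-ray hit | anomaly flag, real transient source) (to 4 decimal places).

P(cosmic-ray hit | anomaly flag, real transient source) ≈ 0.2846

Under noisy-OR, P(anomaly flag | causes) = 1 − (1−0.055)·∏(1−qᵢ) over the active causes.
Sum P(anomaly flag|·) weighted by the priors over both values of cosmic-ray hit:
  P(anomaly flag | real transient source) = 0.433*0.811 + 0.73918*0.189
        = 0.351163 + 0.139705 = 0.490868
Keeping only the cosmic-ray hit-present terms gives 0.139705, so
  P(cosmic-ray hit | anomaly flag, real transient source) = 0.139705 / 0.490868 ≈ 0.2846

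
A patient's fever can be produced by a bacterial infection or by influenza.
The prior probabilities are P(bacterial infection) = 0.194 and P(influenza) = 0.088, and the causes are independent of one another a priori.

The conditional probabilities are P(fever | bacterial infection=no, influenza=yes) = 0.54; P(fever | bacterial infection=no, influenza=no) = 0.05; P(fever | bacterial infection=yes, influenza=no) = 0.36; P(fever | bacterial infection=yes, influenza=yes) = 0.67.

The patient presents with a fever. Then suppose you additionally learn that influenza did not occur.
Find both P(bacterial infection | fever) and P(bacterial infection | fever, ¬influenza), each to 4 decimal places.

P(bacterial infection | fever) ≈ 0.5003; P(bacterial infection | fever, ¬influenza) ≈ 0.6341

For the numerator, keep only bacterial infection=true terms: 0.063694 + 0.011438 = 0.075132
Normalizer over all consistent configurations: 0.05*0.806*0.912 + 0.54*0.806*0.088 + 0.36*0.194*0.912 + 0.67*0.194*0.088 = 0.150187
Posterior = 0.075132 / 0.150187 ≈ 0.5003

With the extra evidence:
For the numerator, keep only bacterial infection=true terms: 0.36×0.194 = 0.069840
The normalizing constant is 0.05×0.806 + 0.36×0.194 = 0.110140
Posterior = 0.069840 / 0.110140 ≈ 0.6341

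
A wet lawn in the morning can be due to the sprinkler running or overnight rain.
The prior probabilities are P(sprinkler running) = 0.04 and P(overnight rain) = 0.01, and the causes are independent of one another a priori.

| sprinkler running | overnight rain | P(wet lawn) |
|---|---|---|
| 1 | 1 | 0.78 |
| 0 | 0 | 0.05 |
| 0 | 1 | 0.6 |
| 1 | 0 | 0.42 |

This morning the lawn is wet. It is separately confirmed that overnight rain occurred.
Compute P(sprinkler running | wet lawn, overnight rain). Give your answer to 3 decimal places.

P(sprinkler running | wet lawn, overnight rain) ≈ 0.051

Weight on sprinkler running=true, given the evidence: 0.78·0.04 = 0.031200
The normalizing constant is 0.6·0.96 + 0.78·0.04 = 0.607200
Posterior = 0.031200 / 0.607200 ≈ 0.051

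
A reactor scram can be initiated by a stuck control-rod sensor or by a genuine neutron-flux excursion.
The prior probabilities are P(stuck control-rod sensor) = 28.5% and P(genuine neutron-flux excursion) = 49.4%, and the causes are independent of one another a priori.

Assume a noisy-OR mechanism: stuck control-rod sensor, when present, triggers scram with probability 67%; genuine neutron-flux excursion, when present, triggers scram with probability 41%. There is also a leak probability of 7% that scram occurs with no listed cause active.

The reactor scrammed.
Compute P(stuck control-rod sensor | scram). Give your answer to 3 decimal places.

Under noisy-OR, P(scram | causes) = 1 − (1−0.07)·∏(1−qᵢ) over the active causes.
Numerator (weight on configurations with stuck control-rod sensor): 0.099952 + 0.115297 = 0.215249
Normalizer over all consistent configurations: 0.07×0.715×0.506 + 0.4513×0.715×0.494 + 0.6931×0.285×0.506 + 0.818929×0.285×0.494 = 0.399978
P(stuck control-rod sensor | scram) = 0.215249/0.399978 ≈ 0.538

P(stuck control-rod sensor | scram) ≈ 0.538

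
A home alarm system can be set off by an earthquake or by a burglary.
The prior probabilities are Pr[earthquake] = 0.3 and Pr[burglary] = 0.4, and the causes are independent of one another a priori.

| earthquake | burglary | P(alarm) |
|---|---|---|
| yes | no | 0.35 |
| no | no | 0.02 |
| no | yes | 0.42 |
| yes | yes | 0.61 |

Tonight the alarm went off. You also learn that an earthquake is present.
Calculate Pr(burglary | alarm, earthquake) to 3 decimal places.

Numerator (weight on configurations with burglary): 0.61·0.4 = 0.244000
Denominator P(alarm | earthquake): 0.35·0.6 + 0.61·0.4 = 0.454000
P(burglary | alarm, earthquake) = 0.244000/0.454000 ≈ 0.537

Pr(burglary | alarm, earthquake) ≈ 0.537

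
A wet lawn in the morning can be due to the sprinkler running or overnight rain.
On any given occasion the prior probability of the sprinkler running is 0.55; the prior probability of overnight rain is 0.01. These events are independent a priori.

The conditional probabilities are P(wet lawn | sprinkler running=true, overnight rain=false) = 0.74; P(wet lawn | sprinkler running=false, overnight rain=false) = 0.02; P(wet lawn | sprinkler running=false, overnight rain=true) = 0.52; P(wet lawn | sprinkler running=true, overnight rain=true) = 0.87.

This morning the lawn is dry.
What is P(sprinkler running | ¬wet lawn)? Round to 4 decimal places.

For the numerator, keep only sprinkler running=true terms: 0.141570 + 0.000715 = 0.142285
The normalizing constant is 0.98×0.45×0.99 + 0.48×0.45×0.01 + 0.26×0.55×0.99 + 0.13×0.55×0.01 = 0.581035
Posterior = 0.142285 / 0.581035 ≈ 0.2449

P(sprinkler running | ¬wet lawn) ≈ 0.2449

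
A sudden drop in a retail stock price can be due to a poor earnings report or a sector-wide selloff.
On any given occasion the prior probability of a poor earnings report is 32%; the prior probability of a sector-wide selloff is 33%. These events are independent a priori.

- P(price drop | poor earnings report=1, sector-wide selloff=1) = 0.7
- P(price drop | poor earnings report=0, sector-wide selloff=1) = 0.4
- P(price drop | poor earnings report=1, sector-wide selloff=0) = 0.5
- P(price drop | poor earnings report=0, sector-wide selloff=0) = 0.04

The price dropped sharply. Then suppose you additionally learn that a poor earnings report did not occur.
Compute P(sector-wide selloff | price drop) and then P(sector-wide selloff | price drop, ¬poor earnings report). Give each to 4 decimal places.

Sum P(price drop|·) weighted by the priors over the 4 (poor earnings report, sector-wide selloff) configurations:
  P(price drop) = 0.04*0.68*0.67 + 0.4*0.68*0.33 + 0.5*0.32*0.67 + 0.7*0.32*0.33
        = 0.018224 + 0.089760 + 0.107200 + 0.073920 = 0.289104
The terms with sector-wide selloff present sum to 0.163680, so
  P(sector-wide selloff | price drop) = 0.163680 / 0.289104 ≈ 0.5662

Now condition on the additional information:
By total probability over both values of sector-wide selloff:
  P(price drop | ¬poor earnings report) = 0.04×0.67 + 0.4×0.33
        = 0.026800 + 0.132000 = 0.158800
Configurations with sector-wide selloff contribute 0.132000, so
  P(sector-wide selloff | price drop, ¬poor earnings report) = 0.132000 / 0.158800 ≈ 0.8312
Ruling out poor earnings report raises the posterior on sector-wide selloff — the flip side of explaining away.

P(sector-wide selloff | price drop) ≈ 0.5662; P(sector-wide selloff | price drop, ¬poor earnings report) ≈ 0.8312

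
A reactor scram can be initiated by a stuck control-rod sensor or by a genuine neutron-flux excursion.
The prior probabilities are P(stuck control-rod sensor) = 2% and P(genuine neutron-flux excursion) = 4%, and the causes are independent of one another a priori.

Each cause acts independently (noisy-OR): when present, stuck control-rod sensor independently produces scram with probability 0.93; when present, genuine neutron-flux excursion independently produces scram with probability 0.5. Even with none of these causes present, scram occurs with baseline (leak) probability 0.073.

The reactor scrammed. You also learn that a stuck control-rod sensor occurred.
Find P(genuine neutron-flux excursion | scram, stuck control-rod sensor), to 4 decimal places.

Under noisy-OR, P(scram | causes) = 1 − (1−0.073)·∏(1−qᵢ) over the active causes.
Numerator (weight on configurations with genuine neutron-flux excursion): 0.967555×0.04 = 0.038702
Denominator P(scram | stuck control-rod sensor): 0.93511×0.96 + 0.967555×0.04 = 0.936408
Posterior = 0.038702 / 0.936408 ≈ 0.0413

P(genuine neutron-flux excursion | scram, stuck control-rod sensor) ≈ 0.0413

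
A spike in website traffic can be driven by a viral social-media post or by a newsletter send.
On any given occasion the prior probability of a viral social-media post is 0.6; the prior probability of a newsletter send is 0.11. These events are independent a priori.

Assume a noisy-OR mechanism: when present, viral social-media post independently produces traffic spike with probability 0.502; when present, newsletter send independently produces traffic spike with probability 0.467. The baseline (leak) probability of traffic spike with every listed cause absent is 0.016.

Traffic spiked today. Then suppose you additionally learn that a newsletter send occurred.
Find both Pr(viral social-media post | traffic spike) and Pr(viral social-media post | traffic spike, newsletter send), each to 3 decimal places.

Under noisy-OR, P(traffic spike | causes) = 1 − (1−0.016)·∏(1−qᵢ) over the active causes.
Weight on viral social-media post=true, given the evidence: 0.272323 + 0.048762 = 0.321085
Denominator P(traffic spike): 0.016*0.4*0.89 + 0.475528*0.4*0.11 + 0.509968*0.6*0.89 + 0.738813*0.6*0.11 = 0.347704
P(viral social-media post | traffic spike) = 0.321085/0.347704 ≈ 0.923

Now also conditioning on newsletter send=true:
Numerator (weight on configurations with viral social-media post): 0.738813·0.6 = 0.443288
The normalizing constant is 0.475528·0.4 + 0.738813·0.6 = 0.633499
Posterior = 0.443288 / 0.633499 ≈ 0.700
The drop from 0.923 to 0.700 is the explaining-away (discounting) effect.

Pr(viral social-media post | traffic spike) ≈ 0.923; Pr(viral social-media post | traffic spike, newsletter send) ≈ 0.700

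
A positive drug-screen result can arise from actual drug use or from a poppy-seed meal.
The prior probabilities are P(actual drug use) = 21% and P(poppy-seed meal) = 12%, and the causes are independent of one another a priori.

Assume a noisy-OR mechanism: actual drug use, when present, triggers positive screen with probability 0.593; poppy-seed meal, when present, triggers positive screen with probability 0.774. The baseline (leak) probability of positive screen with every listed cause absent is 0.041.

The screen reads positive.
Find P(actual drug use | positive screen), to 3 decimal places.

Under noisy-OR, P(positive screen | causes) = 1 − (1−0.041)·∏(1−qᵢ) over the active causes.
By total probability over the 4 (actual drug use, poppy-seed meal) configurations:
  P(positive screen) = 0.041×0.79×0.88 + 0.783266×0.79×0.12 + 0.609687×0.21×0.88 + 0.911789×0.21×0.12
        = 0.028503 + 0.074254 + 0.112670 + 0.022977 = 0.238404
The terms with actual drug use present sum to 0.135647, so
  P(actual drug use | positive screen) = 0.135647 / 0.238404 ≈ 0.569

P(actual drug use | positive screen) ≈ 0.569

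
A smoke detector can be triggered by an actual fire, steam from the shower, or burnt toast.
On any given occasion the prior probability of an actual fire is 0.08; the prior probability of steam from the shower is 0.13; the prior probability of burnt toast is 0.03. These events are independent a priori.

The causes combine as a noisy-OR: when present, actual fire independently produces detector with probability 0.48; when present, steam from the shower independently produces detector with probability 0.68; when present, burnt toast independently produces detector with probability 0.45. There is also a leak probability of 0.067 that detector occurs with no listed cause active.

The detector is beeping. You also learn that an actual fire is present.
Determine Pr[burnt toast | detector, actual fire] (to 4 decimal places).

Pr[burnt toast | detector, actual fire] ≈ 0.0403

Under noisy-OR, P(detector | causes) = 1 − (1−0.067)·∏(1−qᵢ) over the active causes.
P(detector | actual fire) = 0.51484*0.87*0.97 + 0.733162*0.87*0.03 + 0.844749*0.13*0.97 + 0.914612*0.13*0.03 = 0.434473 + 0.019136 + 0.106523 + 0.003567 = 0.563699
The burnt toast-present share is 0.019136 + 0.003567 = 0.022703.
P(burnt toast | detector, actual fire) = 0.022703 / 0.563699 ≈ 0.0403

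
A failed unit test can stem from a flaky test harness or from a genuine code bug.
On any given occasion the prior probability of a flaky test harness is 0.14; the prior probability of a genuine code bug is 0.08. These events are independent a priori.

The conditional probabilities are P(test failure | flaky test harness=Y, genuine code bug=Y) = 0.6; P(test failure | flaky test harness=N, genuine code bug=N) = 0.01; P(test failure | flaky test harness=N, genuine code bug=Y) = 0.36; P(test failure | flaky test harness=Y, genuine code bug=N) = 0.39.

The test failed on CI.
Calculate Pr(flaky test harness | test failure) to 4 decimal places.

Weight on flaky test harness=true, given the evidence: 0.050232 + 0.006720 = 0.056952
The normalizing constant is 0.01*0.86*0.92 + 0.36*0.86*0.08 + 0.39*0.14*0.92 + 0.6*0.14*0.08 = 0.089632
P(flaky test harness | test failure) = 0.056952/0.089632 ≈ 0.6354

Pr(flaky test harness | test failure) ≈ 0.6354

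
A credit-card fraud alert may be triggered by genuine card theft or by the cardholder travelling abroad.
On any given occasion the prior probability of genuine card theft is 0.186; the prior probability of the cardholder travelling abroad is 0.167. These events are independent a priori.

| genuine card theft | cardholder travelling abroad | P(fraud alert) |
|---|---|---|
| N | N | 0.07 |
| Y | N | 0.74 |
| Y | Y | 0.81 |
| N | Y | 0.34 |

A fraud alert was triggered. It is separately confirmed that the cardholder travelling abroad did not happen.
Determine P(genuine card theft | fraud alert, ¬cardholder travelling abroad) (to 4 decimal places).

P(fraud alert | ¬cardholder travelling abroad) = 0.07*0.814 + 0.74*0.186 = 0.056980 + 0.137640 = 0.194620
The genuine card theft-present share is 0.74*0.186 = 0.137640.
P(genuine card theft | fraud alert, ¬cardholder travelling abroad) = 0.137640 / 0.194620 ≈ 0.7072

P(genuine card theft | fraud alert, ¬cardholder travelling abroad) ≈ 0.7072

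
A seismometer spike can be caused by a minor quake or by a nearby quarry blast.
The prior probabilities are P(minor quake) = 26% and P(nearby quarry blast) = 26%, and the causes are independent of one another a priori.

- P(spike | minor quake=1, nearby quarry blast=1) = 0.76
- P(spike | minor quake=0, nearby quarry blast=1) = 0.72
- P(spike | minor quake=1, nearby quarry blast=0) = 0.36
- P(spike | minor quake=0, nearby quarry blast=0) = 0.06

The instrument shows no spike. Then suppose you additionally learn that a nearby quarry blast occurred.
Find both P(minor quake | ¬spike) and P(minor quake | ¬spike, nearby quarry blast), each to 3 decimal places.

P(minor quake | ¬spike) ≈ 0.197; P(minor quake | ¬spike, nearby quarry blast) ≈ 0.231

Sum P(¬spike|·) weighted by the priors over the 4 (minor quake, nearby quarry blast) configurations:
  P(¬spike) = 0.94*0.74*0.74 + 0.28*0.74*0.26 + 0.64*0.26*0.74 + 0.24*0.26*0.26
        = 0.514744 + 0.053872 + 0.123136 + 0.016224 = 0.707976
Configurations with minor quake contribute 0.139360, so
  P(minor quake | ¬spike) = 0.139360 / 0.707976 ≈ 0.197

Now also conditioning on nearby quarry blast=true:
Numerator (weight on configurations with minor quake): 0.24×0.26 = 0.062400
Normalizer over all consistent configurations: 0.28×0.74 + 0.24×0.26 = 0.269600
P(minor quake | ¬spike, nearby quarry blast) = 0.062400/0.269600 ≈ 0.231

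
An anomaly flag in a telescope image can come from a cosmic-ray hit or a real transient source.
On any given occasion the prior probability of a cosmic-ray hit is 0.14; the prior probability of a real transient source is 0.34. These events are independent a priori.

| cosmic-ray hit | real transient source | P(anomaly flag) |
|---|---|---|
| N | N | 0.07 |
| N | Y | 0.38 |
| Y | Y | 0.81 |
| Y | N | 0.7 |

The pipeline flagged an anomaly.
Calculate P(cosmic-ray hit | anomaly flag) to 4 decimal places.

Enumerate the 4 (cosmic-ray hit, real transient source) configurations and weight by the priors:
  P(anomaly flag) = 0.07*0.86*0.66 + 0.38*0.86*0.34 + 0.7*0.14*0.66 + 0.81*0.14*0.34
        = 0.039732 + 0.111112 + 0.064680 + 0.038556 = 0.254080
Configurations with cosmic-ray hit contribute 0.103236, so
  P(cosmic-ray hit | anomaly flag) = 0.103236 / 0.254080 ≈ 0.4063

P(cosmic-ray hit | anomaly flag) ≈ 0.4063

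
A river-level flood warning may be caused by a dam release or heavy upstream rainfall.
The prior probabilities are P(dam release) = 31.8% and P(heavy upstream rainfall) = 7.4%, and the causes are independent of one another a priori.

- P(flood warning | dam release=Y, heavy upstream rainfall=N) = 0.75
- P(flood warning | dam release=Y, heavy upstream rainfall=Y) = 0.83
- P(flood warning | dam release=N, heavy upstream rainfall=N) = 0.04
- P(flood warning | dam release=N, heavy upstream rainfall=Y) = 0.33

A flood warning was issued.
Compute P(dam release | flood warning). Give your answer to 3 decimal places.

Numerator (weight on configurations with dam release): 0.220851 + 0.019532 = 0.240383
Normalizer over all consistent configurations: 0.04×0.682×0.926 + 0.33×0.682×0.074 + 0.75×0.318×0.926 + 0.83×0.318×0.074 = 0.282298
Posterior = 0.240383 / 0.282298 ≈ 0.852

P(dam release | flood warning) ≈ 0.852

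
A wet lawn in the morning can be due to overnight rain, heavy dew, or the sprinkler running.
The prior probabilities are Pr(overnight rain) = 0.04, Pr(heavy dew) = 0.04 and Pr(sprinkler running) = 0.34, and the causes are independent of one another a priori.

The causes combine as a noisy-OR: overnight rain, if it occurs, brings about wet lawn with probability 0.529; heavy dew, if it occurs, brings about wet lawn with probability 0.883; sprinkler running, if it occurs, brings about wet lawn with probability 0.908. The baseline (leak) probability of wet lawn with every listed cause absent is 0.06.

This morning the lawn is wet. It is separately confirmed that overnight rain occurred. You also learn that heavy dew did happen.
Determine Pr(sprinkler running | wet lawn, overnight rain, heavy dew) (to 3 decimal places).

Pr(sprinkler running | wet lawn, overnight rain, heavy dew) ≈ 0.351

Under noisy-OR, P(wet lawn | causes) = 1 − (1−0.06)·∏(1−qᵢ) over the active causes.
Sum P(wet lawn|·) weighted by the priors over both values of sprinkler running:
  P(wet lawn | overnight rain, heavy dew) = 0.948199*0.66 + 0.995234*0.34
        = 0.625811 + 0.338380 = 0.964191
The terms with sprinkler running present sum to 0.338380, so
  P(sprinkler running | wet lawn, overnight rain, heavy dew) = 0.338380 / 0.964191 ≈ 0.351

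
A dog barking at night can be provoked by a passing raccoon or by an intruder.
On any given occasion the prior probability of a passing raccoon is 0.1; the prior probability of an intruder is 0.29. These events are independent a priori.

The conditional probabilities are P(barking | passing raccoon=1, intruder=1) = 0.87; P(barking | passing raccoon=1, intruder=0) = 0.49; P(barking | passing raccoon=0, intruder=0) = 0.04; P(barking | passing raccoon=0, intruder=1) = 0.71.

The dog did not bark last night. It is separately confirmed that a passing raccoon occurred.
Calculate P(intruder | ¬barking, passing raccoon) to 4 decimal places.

P(¬barking | passing raccoon) = 0.51×0.71 + 0.13×0.29 = 0.362100 + 0.037700 = 0.399800
Restricting to configurations with intruder present: 0.13×0.29 = 0.037700.
P(intruder | ¬barking, passing raccoon) = 0.037700 / 0.399800 ≈ 0.0943

P(intruder | ¬barking, passing raccoon) ≈ 0.0943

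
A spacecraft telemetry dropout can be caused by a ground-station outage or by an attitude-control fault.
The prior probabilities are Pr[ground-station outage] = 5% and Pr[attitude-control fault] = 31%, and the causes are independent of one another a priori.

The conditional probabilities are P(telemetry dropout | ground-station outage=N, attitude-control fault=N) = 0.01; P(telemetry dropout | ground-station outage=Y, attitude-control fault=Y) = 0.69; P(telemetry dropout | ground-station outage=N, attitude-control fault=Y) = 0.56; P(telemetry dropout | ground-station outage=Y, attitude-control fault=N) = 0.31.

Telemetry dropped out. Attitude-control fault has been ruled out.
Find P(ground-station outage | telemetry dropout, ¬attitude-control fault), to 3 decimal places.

P(telemetry dropout | ¬attitude-control fault) = 0.01·0.95 + 0.31·0.05 = 0.009500 + 0.015500 = 0.025000
Of this, 0.015500 comes from 0.31·0.05 (the ground-station outage=true cases).
P(ground-station outage | telemetry dropout, ¬attitude-control fault) = 0.015500 / 0.025000 ≈ 0.620

P(ground-station outage | telemetry dropout, ¬attitude-control fault) ≈ 0.620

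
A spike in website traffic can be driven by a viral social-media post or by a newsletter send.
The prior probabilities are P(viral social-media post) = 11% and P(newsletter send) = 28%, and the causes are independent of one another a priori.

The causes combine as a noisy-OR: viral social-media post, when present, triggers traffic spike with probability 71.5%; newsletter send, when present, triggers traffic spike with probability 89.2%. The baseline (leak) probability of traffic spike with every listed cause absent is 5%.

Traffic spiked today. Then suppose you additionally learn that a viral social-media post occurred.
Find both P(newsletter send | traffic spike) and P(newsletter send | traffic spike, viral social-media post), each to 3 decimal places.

P(newsletter send | traffic spike) ≈ 0.738; P(newsletter send | traffic spike, viral social-media post) ≈ 0.341

Under noisy-OR, P(traffic spike | causes) = 1 − (1−0.05)·∏(1−qᵢ) over the active causes.
P(traffic spike) = 0.05·0.89·0.72 + 0.8974·0.89·0.28 + 0.72925·0.11·0.72 + 0.970759·0.11·0.28 = 0.032040 + 0.223632 + 0.057757 + 0.029899 = 0.343328
Of this, 0.253531 comes from 0.223632 + 0.029899 (the newsletter send=true cases).
Hence the posterior is 0.253531/0.343328 ≈ 0.738.

With the extra evidence:
Numerator (weight on configurations with newsletter send): 0.970759×0.28 = 0.271813
Normalizer over all consistent configurations: 0.72925×0.72 + 0.970759×0.28 = 0.796873
Posterior = 0.271813 / 0.796873 ≈ 0.341
The drop from 0.738 to 0.341 is the explaining-away (discounting) effect.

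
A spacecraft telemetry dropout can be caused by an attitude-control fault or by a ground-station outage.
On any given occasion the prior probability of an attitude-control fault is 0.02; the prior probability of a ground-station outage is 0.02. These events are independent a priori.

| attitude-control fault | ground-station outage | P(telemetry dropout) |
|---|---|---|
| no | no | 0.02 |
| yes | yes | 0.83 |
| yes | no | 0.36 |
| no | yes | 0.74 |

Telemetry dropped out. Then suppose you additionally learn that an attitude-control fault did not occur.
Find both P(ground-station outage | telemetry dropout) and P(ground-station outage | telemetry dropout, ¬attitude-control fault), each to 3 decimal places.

P(ground-station outage | telemetry dropout) ≈ 0.361; P(ground-station outage | telemetry dropout, ¬attitude-control fault) ≈ 0.430

Sum P(telemetry dropout|·) weighted by the priors over the 4 (attitude-control fault, ground-station outage) configurations:
  P(telemetry dropout) = 0.02×0.98×0.98 + 0.74×0.98×0.02 + 0.36×0.02×0.98 + 0.83×0.02×0.02
        = 0.019208 + 0.014504 + 0.007056 + 0.000332 = 0.041100
Configurations with ground-station outage contribute 0.014836, so
  P(ground-station outage | telemetry dropout) = 0.014836 / 0.041100 ≈ 0.361

Now also conditioning on attitude-control fault≠true:
P(telemetry dropout | ¬attitude-control fault) = 0.02*0.98 + 0.74*0.02 = 0.019600 + 0.014800 = 0.034400
The ground-station outage-present share is 0.74*0.02 = 0.014800.
P(ground-station outage | telemetry dropout, ¬attitude-control fault) = 0.014800 / 0.034400 ≈ 0.430
Ruling out attitude-control fault raises the posterior on ground-station outage — the flip side of explaining away.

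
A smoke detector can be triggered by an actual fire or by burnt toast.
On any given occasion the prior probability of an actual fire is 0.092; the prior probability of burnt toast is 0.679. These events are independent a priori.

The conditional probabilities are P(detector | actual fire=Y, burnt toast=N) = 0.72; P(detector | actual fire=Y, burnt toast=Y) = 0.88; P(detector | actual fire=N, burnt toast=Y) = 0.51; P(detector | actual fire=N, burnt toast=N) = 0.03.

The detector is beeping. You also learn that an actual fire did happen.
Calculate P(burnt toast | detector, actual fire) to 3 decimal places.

By total probability over both values of burnt toast:
  P(detector | actual fire) = 0.72×0.321 + 0.88×0.679
        = 0.231120 + 0.597520 = 0.828640
Configurations with burnt toast contribute 0.597520, so
  P(burnt toast | detector, actual fire) = 0.597520 / 0.828640 ≈ 0.721

P(burnt toast | detector, actual fire) ≈ 0.721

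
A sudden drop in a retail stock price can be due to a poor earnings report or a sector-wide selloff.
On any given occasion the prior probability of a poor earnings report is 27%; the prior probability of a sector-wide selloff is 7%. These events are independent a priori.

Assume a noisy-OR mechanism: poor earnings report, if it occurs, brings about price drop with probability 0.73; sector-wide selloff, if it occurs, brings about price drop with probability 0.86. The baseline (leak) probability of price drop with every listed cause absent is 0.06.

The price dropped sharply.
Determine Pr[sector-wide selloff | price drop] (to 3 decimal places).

Under noisy-OR, P(price drop | causes) = 1 − (1−0.06)·∏(1−qᵢ) over the active causes.
P(price drop) = 0.06*0.73*0.93 + 0.8684*0.73*0.07 + 0.7462*0.27*0.93 + 0.964468*0.27*0.07 = 0.040734 + 0.044375 + 0.187371 + 0.018228 = 0.290708
The sector-wide selloff-present share is 0.044375 + 0.018228 = 0.062603.
P(sector-wide selloff | price drop) = 0.062603 / 0.290708 ≈ 0.215

Pr[sector-wide selloff | price drop] ≈ 0.215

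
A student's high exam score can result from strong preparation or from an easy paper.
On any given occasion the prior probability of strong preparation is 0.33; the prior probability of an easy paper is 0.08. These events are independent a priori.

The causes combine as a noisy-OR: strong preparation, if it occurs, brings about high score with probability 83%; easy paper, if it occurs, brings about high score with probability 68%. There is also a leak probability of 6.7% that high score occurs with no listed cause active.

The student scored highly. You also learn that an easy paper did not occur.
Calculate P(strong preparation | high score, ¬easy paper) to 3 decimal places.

P(strong preparation | high score, ¬easy paper) ≈ 0.861

Under noisy-OR, P(high score | causes) = 1 − (1−0.067)·∏(1−qᵢ) over the active causes.
Weight on strong preparation=true, given the evidence: 0.84139*0.33 = 0.277659
Denominator P(high score | ¬easy paper): 0.067*0.67 + 0.84139*0.33 = 0.322549
P(strong preparation | high score, ¬easy paper) = 0.277659/0.322549 ≈ 0.861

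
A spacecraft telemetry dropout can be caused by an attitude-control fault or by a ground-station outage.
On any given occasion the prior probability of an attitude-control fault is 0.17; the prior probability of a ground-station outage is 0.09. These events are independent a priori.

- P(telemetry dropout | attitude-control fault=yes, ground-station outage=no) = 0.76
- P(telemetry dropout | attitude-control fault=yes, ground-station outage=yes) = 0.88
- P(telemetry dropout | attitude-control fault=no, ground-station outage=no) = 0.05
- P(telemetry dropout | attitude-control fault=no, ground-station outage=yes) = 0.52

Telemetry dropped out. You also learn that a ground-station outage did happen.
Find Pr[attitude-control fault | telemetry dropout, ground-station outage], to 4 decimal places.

P(telemetry dropout | ground-station outage) = 0.52·0.83 + 0.88·0.17 = 0.431600 + 0.149600 = 0.581200
Of this, 0.149600 comes from 0.88·0.17 (the attitude-control fault=true cases).
P(attitude-control fault | telemetry dropout, ground-station outage) = 0.149600 / 0.581200 ≈ 0.2574

Pr[attitude-control fault | telemetry dropout, ground-station outage] ≈ 0.2574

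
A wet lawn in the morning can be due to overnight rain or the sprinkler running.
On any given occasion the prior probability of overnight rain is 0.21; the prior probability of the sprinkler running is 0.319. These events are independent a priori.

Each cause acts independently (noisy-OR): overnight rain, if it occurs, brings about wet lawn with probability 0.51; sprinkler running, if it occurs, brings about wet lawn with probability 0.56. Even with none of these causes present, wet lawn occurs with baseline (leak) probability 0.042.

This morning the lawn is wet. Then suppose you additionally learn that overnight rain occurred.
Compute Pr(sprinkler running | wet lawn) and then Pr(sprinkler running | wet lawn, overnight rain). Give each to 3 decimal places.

Under noisy-OR, P(wet lawn | causes) = 1 − (1−0.042)·∏(1−qᵢ) over the active causes.
Numerator (weight on configurations with sprinkler running): 0.145783 + 0.053154 = 0.198937
Normalizer over all consistent configurations: 0.042×0.79×0.681 + 0.57848×0.79×0.319 + 0.53058×0.21×0.681 + 0.793455×0.21×0.319 = 0.297411
Posterior = 0.198937 / 0.297411 ≈ 0.669

With the extra evidence:
By total probability over both values of sprinkler running:
  P(wet lawn | overnight rain) = 0.53058*0.681 + 0.793455*0.319
        = 0.361325 + 0.253112 = 0.614437
The terms with sprinkler running present sum to 0.253112, so
  P(sprinkler running | wet lawn, overnight rain) = 0.253112 / 0.614437 ≈ 0.412
— overnight rain explains away the evidence for sprinkler running.

Pr(sprinkler running | wet lawn) ≈ 0.669; Pr(sprinkler running | wet lawn, overnight rain) ≈ 0.412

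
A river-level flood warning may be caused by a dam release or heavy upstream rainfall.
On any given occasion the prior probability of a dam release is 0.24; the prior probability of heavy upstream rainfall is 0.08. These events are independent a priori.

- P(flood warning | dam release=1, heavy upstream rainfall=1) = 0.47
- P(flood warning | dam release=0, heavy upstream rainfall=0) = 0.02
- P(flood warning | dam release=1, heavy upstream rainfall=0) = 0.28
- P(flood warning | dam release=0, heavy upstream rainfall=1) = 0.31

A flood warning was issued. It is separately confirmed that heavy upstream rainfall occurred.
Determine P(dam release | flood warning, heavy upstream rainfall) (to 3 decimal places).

P(dam release | flood warning, heavy upstream rainfall) ≈ 0.324

P(flood warning | heavy upstream rainfall) = 0.31·0.76 + 0.47·0.24 = 0.235600 + 0.112800 = 0.348400
Of this, 0.112800 comes from 0.47·0.24 (the dam release=true cases).
P(dam release | flood warning, heavy upstream rainfall) = 0.112800 / 0.348400 ≈ 0.324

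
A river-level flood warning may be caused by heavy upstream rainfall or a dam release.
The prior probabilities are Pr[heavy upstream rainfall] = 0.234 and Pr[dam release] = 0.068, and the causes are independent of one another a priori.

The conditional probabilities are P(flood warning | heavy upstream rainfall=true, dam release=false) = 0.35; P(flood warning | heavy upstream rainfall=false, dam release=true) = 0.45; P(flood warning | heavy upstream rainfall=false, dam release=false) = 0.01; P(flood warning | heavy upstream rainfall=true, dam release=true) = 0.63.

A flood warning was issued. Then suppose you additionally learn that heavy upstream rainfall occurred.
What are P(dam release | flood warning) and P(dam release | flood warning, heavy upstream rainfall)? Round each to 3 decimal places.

For the numerator, keep only dam release=true terms: 0.023440 + 0.010025 = 0.033465
Denominator P(flood warning): 0.01·0.766·0.932 + 0.45·0.766·0.068 + 0.35·0.234·0.932 + 0.63·0.234·0.068 = 0.116935
P(dam release | flood warning) = 0.033465/0.116935 ≈ 0.286

Now condition on the additional information:
Numerator (weight on configurations with dam release): 0.63*0.068 = 0.042840
Denominator P(flood warning | heavy upstream rainfall): 0.35*0.932 + 0.63*0.068 = 0.369040
Posterior = 0.042840 / 0.369040 ≈ 0.116

P(dam release | flood warning) ≈ 0.286; P(dam release | flood warning, heavy upstream rainfall) ≈ 0.116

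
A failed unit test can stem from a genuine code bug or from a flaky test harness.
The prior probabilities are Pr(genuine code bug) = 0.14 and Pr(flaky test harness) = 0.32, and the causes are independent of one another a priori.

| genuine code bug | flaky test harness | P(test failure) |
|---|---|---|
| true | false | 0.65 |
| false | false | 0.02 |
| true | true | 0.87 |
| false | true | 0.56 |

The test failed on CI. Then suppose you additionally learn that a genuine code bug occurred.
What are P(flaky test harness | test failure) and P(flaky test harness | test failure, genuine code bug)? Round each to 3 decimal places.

P(test failure) = 0.02×0.86×0.68 + 0.56×0.86×0.32 + 0.65×0.14×0.68 + 0.87×0.14×0.32 = 0.011696 + 0.154112 + 0.061880 + 0.038976 = 0.266664
Restricting to configurations with flaky test harness present: 0.154112 + 0.038976 = 0.193088.
P(flaky test harness | test failure) = 0.193088 / 0.266664 ≈ 0.724

Now condition on the additional information:
Weight on flaky test harness=true, given the evidence: 0.87*0.32 = 0.278400
Normalizer over all consistent configurations: 0.65*0.68 + 0.87*0.32 = 0.720400
P(flaky test harness | test failure, genuine code bug) = 0.278400/0.720400 ≈ 0.386
Conditioning on genuine code bug lowers the posterior on flaky test harness: the classic explaining-away effect in a common-effect structure.

P(flaky test harness | test failure) ≈ 0.724; P(flaky test harness | test failure, genuine code bug) ≈ 0.386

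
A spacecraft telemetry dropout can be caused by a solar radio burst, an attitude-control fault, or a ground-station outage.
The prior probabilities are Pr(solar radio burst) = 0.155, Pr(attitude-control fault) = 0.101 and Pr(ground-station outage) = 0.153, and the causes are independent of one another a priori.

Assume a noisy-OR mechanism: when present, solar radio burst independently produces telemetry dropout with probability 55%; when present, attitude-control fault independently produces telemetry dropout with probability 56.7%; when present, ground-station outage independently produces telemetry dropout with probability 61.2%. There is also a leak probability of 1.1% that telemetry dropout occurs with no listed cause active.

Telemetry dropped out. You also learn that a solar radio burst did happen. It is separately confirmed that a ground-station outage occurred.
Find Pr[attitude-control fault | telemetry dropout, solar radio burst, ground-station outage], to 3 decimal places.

Under noisy-OR, P(telemetry dropout | causes) = 1 − (1−0.011)·∏(1−qᵢ) over the active causes.
Sum P(telemetry dropout|·) weighted by the priors over both values of attitude-control fault:
  P(telemetry dropout | solar radio burst, ground-station outage) = 0.827321×0.899 + 0.92523×0.101
        = 0.743762 + 0.093448 = 0.837210
Configurations with attitude-control fault contribute 0.093448, so
  P(attitude-control fault | telemetry dropout, solar radio burst, ground-station outage) = 0.093448 / 0.837210 ≈ 0.112

Pr[attitude-control fault | telemetry dropout, solar radio burst, ground-station outage] ≈ 0.112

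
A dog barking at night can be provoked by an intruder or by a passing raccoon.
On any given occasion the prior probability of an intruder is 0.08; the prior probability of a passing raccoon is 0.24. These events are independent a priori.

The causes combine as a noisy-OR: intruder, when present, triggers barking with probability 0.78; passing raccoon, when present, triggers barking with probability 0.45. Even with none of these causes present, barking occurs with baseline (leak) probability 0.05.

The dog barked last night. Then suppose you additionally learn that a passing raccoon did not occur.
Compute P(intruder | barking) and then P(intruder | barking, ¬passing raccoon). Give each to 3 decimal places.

P(intruder | barking) ≈ 0.317; P(intruder | barking, ¬passing raccoon) ≈ 0.579

Under noisy-OR, P(barking | causes) = 1 − (1−0.05)·∏(1−qᵢ) over the active causes.
P(barking) = 0.05·0.92·0.76 + 0.4775·0.92·0.24 + 0.791·0.08·0.76 + 0.88505·0.08·0.24 = 0.034960 + 0.105432 + 0.048093 + 0.016993 = 0.205478
Restricting to configurations with intruder present: 0.048093 + 0.016993 = 0.065086.
P(intruder | barking) = 0.065086 / 0.205478 ≈ 0.317

Now condition on the additional information:
P(barking | ¬passing raccoon) = 0.05×0.92 + 0.791×0.08 = 0.046000 + 0.063280 = 0.109280
The intruder-present share is 0.791×0.08 = 0.063280.
So P(intruder | barking, ¬passing raccoon) = 0.063280/0.109280 ≈ 0.579.
With passing raccoon excluded, intruder must carry more of the explanatory weight for the barking.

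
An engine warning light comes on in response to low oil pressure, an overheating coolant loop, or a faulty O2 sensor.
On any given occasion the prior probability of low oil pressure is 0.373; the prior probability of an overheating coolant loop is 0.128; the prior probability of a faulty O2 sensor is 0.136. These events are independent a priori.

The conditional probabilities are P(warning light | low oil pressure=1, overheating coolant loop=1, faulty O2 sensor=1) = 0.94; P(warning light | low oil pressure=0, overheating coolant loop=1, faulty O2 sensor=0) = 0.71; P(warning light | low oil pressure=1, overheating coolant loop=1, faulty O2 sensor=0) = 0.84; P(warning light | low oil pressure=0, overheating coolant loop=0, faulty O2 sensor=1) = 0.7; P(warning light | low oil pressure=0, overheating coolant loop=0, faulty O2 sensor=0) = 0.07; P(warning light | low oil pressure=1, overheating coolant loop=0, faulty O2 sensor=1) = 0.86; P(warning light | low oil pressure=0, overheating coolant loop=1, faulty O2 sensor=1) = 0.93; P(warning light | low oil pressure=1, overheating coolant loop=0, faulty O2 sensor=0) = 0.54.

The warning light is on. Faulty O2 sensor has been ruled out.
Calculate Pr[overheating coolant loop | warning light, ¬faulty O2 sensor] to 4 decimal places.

P(warning light | ¬faulty O2 sensor) = 0.07·0.627·0.872 + 0.71·0.627·0.128 + 0.54·0.373·0.872 + 0.84·0.373·0.128 = 0.038272 + 0.056982 + 0.175638 + 0.040105 = 0.310997
Of this, 0.097087 comes from 0.056982 + 0.040105 (the overheating coolant loop=true cases).
So P(overheating coolant loop | warning light, ¬faulty O2 sensor) = 0.097087/0.310997 ≈ 0.3122.

Pr[overheating coolant loop | warning light, ¬faulty O2 sensor] ≈ 0.3122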